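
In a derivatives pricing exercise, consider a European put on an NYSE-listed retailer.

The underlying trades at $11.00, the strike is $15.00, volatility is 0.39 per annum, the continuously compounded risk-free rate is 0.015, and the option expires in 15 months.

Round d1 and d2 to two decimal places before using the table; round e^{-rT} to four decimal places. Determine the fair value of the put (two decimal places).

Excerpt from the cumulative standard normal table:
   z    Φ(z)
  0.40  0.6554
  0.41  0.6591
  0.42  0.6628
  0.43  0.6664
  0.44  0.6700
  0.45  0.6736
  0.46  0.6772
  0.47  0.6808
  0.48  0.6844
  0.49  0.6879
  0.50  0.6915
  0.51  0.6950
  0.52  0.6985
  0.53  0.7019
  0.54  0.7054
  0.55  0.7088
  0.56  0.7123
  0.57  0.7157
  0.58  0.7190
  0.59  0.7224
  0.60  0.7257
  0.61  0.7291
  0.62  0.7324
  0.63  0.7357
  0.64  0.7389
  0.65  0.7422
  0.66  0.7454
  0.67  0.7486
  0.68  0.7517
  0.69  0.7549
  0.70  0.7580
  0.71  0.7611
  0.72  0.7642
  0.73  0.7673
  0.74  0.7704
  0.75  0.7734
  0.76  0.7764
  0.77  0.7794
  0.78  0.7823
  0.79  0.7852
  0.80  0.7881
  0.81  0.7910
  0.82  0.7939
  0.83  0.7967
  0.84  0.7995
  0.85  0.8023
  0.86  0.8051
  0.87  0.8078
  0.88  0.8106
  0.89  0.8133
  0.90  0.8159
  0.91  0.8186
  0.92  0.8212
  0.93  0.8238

$4.56

σ√T = 0.39 × 1.1180 = 0.4360
d₁ = [ln(11/15) + (0.015 + 0.39²/2)·1.25] / 0.4360 = [-0.3102 + 0.1138] / 0.4360 = -0.4503 → -0.45
d₂ = d₁ − σ√T = -0.4503 − 0.4360 = -0.8863 → -0.89
e^(−rT) = e^(−0.015·1.25) = 0.9814
N(−d₂) = N(0.89) = 0.8133;  N(−d₁) = N(0.45) = 0.6736
P = 15·0.9814·0.8133 − 11·0.6736 = 11.9726 − 7.4096 = 4.5630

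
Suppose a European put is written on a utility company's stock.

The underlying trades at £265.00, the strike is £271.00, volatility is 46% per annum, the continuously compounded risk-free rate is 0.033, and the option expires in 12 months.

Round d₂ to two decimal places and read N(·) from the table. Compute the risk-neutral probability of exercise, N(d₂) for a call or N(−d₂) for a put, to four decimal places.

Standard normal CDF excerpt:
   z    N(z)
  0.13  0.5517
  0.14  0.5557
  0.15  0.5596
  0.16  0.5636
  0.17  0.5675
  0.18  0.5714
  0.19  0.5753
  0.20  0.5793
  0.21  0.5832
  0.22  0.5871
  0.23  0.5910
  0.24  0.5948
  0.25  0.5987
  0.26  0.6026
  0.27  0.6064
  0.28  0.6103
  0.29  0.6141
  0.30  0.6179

0.5832

T = 1;  σ√T = 0.4600
d₁ = [ln(265/271) + (0.033 + ½·0.46²)·1] / (σ√T) = (-0.0224 + 0.1388) / 0.4600 = 0.2531 → 0.25
d₂ = 0.2531 − 0.4600 = -0.2069 → -0.21
Pr(exercise) under Q = N(−d₂) = N(0.21) = 0.5832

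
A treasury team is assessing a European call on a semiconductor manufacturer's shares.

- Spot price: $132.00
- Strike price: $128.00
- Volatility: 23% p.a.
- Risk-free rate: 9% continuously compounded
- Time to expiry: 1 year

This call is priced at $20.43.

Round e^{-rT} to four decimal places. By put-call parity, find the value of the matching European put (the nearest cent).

$5.41

exp(−rT) = exp(−0.09·1) = 0.9139
Put-call parity: C − P = S − K·e^(−rT) = 132 − 128·0.9139 = 132 − 116.9792 = 15.0208
P = C − (C − P) = 20.43 − (15.0208) = 5.4092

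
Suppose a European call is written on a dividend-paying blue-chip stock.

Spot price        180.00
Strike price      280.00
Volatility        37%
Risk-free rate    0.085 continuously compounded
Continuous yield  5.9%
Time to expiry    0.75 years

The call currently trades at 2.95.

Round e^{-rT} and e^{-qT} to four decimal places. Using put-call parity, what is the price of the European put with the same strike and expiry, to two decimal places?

93.44

e^(−qT) = e^(−0.059·0.75) = 0.9567;  e^(−rT) = e^(−0.085·0.75) = 0.9382
Put-call parity: C − P = S·e^(−qT) − K·e^(−rT) = 180·0.9567 − 280·0.9382 = 172.2060 − 262.6960 = -90.4900
P = C − (C − P) = 2.95 − (-90.4900) = 93.4400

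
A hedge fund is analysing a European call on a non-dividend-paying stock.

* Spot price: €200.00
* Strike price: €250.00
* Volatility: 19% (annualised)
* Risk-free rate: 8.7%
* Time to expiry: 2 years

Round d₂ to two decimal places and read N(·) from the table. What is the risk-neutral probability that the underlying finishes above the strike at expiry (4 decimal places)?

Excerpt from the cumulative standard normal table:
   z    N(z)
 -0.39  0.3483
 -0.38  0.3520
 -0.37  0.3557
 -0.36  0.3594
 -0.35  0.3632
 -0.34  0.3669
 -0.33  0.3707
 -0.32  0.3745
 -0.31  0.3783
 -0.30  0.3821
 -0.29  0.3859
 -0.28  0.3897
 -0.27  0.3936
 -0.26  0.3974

0.3745

T = 2;  σ√T = 0.2687
d₁ = [ln(200/250) + (0.087 + ½·0.19²)·2] / (σ√T) = (-0.2231 + 0.2101) / 0.2687 = -0.0485 ≈ -0.05
d₂ = -0.0485 − 0.2687 = -0.3172 ≈ -0.32
Pr(exercise) under Q = N(d₂) = 0.3745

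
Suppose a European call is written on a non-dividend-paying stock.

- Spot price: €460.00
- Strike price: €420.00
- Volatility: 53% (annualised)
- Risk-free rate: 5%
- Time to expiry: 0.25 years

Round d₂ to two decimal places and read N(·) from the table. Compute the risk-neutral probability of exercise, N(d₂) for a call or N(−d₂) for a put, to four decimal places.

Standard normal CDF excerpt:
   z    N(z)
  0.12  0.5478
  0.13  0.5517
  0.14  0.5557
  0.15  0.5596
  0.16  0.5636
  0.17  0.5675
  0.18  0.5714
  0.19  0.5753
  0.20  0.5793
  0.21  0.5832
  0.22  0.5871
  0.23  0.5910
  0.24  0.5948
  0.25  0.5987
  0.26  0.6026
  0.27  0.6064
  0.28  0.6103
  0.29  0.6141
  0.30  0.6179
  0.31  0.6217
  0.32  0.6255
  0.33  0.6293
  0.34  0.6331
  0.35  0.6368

T = 0.25;  σ√T = 0.2650
ln(S/K) + (r + σ²/2)T = ln(460/420) + (0.05 + 0.53²/2)·0.25 = 0.0910 + 0.0476 = 0.1386
d₁ = 0.1386 / 0.2650 = 0.5230 ≈ 0.52
d₂ = d₁ − σ√T = 0.5230 − 0.2650 = 0.2580 ≈ 0.26
Risk-neutral Pr[S_T > K] = N(d₂) = N(0.26) = 0.6026

0.6026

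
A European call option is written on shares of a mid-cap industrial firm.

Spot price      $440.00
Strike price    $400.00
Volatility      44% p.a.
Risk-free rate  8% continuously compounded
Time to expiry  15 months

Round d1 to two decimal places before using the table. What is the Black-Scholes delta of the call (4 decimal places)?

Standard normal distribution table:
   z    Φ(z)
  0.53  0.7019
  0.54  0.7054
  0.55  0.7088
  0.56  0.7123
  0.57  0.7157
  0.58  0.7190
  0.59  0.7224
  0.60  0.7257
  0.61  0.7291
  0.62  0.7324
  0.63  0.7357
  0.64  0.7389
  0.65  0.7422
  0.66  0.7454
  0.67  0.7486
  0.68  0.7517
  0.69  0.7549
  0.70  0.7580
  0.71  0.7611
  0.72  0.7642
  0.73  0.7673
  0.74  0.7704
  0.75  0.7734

σ√T = 0.44 × 1.1180 = 0.4919
d₁ = [ln(440/400) + (0.08 + 0.44²/2)·1.25] / 0.4919 = [0.0953 + 0.2210] / 0.4919 = 0.6430 ⇒ 0.64
N(d₁) = N(0.64) = 0.7389
Δ_call = N(d₁) = 0.7389

0.7389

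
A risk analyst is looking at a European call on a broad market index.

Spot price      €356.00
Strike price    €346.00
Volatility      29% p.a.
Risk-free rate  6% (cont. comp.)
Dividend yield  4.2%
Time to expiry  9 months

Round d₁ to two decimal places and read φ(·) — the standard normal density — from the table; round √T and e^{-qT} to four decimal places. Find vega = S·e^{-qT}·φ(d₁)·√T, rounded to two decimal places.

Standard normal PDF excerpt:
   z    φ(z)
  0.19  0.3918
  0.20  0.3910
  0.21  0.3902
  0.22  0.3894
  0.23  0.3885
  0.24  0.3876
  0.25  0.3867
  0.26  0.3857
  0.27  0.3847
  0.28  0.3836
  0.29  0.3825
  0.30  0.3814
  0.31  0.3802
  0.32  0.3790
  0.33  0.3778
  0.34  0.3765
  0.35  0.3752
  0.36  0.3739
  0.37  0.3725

σ√T = 0.29·√0.75 = 0.2511
d₁ = [ln(356/346) + (0.06 − 0.042 + ½·0.29²)·0.75] / (σ√T) = (0.0285 + 0.0450) / 0.2511 = 0.2928 ≈ 0.29
√T = √0.75 = 0.8660
φ(d₁) = φ(0.29) = 0.3825
exp(−qT) = exp(−0.042·0.75) = 0.9690
vega = S·exp(−qT)·φ(d₁)·√T = 356·0.9690·0.3825·0.8660 = 114.2676

114.27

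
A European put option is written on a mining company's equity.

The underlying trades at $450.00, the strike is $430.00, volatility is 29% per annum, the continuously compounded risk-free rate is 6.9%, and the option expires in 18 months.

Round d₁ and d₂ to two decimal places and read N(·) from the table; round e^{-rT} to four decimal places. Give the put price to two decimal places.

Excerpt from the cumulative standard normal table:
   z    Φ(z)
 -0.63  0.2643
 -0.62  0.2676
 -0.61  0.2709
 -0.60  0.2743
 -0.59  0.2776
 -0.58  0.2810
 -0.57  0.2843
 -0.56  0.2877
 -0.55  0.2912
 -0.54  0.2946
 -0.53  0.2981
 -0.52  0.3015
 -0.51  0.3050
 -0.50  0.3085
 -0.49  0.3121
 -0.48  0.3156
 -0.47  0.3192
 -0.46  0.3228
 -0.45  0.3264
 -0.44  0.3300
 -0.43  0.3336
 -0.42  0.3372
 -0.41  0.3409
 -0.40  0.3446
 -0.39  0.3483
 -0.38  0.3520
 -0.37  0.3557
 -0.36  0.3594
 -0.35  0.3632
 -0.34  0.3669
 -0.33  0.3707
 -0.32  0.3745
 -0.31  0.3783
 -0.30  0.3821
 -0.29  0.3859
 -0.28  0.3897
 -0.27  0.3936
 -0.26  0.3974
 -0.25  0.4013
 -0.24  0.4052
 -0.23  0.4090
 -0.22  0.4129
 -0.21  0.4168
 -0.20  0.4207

$33.67

σ√T = 0.29 × 1.2247 = 0.3552
d₁ = [ln(450/430) + (0.069 + 0.29²/2)·1.5] / 0.3552 = [0.0455 + 0.1666] / 0.3552 = 0.5970 ⇒ 0.60
d₂ = d₁ − σ√T = 0.5970 − 0.3552 = 0.2418 ⇒ 0.24
exp(−rT) = exp(−0.069·1.5) = 0.9017
N(−d₂) = N(-0.24) = 0.4052;  N(−d₁) = N(-0.60) = 0.2743
P = 430·0.9017·0.4052 − 450·0.2743 = 157.1086 − 123.4350 = 33.6736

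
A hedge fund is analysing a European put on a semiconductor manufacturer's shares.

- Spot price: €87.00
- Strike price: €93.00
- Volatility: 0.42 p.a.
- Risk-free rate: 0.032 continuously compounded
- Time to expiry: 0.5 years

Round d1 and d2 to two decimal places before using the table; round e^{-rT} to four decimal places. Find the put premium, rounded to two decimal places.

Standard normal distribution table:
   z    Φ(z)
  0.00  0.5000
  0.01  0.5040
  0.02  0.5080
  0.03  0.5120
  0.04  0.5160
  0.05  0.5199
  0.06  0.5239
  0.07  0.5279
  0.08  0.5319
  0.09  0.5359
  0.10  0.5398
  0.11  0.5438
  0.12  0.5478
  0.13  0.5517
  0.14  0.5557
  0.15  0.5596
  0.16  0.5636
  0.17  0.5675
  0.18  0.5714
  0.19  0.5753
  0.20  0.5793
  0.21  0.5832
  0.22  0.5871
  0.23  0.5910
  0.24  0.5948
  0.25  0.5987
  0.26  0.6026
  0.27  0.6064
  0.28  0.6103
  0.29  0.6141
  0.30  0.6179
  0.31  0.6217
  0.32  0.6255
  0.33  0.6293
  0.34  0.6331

€13.05

T = 0.5;  σ√T = 0.2970
d₁ = [ln(87/93) + (0.032 + ½·0.42²)·0.5] / (σ√T) = (-0.0667 + 0.0601) / 0.2970 = -0.0222 ⇒ -0.02
d₂ = -0.0222 − 0.2970 = -0.3192 ⇒ -0.32
exp(−rT) = exp(−0.032·0.5) = 0.9841
N(−d₂) = N(0.32) = 0.6255;  N(−d₁) = N(0.02) = 0.5080
P = 93·0.9841·0.6255 − 87·0.5080 = 57.2466 − 44.1960 = 13.0506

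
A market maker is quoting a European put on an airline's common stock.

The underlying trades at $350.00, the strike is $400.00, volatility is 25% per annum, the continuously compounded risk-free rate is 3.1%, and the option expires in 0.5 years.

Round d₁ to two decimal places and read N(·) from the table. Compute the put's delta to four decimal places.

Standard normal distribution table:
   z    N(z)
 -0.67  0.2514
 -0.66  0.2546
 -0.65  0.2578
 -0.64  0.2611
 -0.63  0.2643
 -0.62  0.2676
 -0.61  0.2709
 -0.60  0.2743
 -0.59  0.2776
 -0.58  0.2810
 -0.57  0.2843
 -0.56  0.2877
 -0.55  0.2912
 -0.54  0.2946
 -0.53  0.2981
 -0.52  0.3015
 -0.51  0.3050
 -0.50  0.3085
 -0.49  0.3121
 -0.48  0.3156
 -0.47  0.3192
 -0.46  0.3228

-0.7190

σ√T = 0.25·√0.5 = 0.1768
ln(S/K) + (r + σ²/2)T = ln(350/400) + (0.031 + 0.25²/2)·0.5 = -0.1335 + 0.0311 = -0.1024
d₁ = -0.1024 / 0.1768 = -0.5793 → -0.58
N(d₁) = N(-0.58) = 0.2810
Δ_put = N(d₁) − 1 = 0.2810 − 1 = -0.7190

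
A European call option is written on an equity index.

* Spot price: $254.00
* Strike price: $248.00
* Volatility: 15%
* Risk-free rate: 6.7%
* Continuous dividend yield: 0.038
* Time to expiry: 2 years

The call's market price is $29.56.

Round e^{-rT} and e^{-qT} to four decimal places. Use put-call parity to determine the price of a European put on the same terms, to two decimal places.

$11.05

e^(−qT) = e^(−0.038·2) = 0.9268;  e^(−rT) = e^(−0.067·2) = 0.8746
Put-call parity: C − P = S·e^(−qT) − K·e^(−rT) = 254·0.9268 − 248·0.8746 = 235.4072 − 216.9008 = 18.5064
P = C − (C − P) = 29.56 − (18.5064) = 11.0536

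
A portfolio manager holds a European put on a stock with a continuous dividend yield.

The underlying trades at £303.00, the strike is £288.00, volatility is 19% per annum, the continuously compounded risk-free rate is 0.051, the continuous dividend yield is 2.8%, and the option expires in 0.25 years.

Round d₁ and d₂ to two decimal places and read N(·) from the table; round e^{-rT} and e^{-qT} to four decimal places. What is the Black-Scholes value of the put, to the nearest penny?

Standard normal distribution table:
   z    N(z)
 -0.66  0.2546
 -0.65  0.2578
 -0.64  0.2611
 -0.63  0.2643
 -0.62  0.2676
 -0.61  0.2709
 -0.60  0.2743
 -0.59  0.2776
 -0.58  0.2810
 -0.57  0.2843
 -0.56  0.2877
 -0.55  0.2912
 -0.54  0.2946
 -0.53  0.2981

T = 0.25;  σ√T = 0.0950
ln(S/K) + (r − q + σ²/2)T = ln(303/288) + (0.051 − 0.028 + 0.19²/2)·0.25 = 0.0508 + 0.0103 = 0.0610
d₁ = 0.0610 / 0.0950 = 0.6425 which rounds to 0.64
d₂ = d₁ − σ√T = 0.6425 − 0.0950 = 0.5475 which rounds to 0.55
exp(−qT) = exp(−0.028·0.25) = 0.9930;  exp(−rT) = exp(−0.051·0.25) = 0.9873
N(−d₂) = N(-0.55) = 0.2912;  N(−d₁) = N(-0.64) = 0.2611
P = 288·0.9873·0.2912 − 303·0.9930·0.2611 = 82.8005 − 78.5595 = 4.2410

£4.24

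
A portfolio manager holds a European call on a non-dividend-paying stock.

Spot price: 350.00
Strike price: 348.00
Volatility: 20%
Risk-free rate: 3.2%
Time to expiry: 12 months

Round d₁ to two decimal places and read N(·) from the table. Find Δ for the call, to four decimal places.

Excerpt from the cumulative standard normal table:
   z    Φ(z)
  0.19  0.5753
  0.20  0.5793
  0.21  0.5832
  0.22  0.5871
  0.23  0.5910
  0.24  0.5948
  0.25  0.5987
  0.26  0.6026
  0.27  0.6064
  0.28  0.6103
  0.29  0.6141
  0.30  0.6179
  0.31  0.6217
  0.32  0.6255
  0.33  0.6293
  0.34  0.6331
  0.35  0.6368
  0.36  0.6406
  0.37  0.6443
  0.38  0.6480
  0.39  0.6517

T = 1;  σ√T = 0.2000
d₁ = [ln(350/348) + (0.032 + 0.2²/2)·1] / 0.2000 = [0.0057 + 0.0520] / 0.2000 = 0.2887 ⇒ 0.29
N(d₁) = N(0.29) = 0.6141
Δ_call = N(d₁) = 0.6141

0.6141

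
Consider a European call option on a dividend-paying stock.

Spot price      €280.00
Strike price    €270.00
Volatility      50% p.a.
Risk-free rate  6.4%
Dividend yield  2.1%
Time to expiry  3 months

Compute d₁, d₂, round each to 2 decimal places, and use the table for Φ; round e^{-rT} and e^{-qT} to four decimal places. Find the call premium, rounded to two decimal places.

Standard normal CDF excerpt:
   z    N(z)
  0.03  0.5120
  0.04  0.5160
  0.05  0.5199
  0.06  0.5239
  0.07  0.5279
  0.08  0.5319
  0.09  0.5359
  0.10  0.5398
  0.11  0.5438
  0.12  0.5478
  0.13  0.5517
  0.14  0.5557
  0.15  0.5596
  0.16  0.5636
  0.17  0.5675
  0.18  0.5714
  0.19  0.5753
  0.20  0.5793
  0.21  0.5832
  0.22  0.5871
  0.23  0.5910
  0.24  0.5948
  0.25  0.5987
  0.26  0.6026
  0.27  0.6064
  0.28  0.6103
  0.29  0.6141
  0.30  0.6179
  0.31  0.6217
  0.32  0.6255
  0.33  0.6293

€33.97

σ√T = 0.5·√0.25 = 0.2500
d₁ = [ln(280/270) + (0.064 − 0.021 + ½·0.5²)·0.25] / (σ√T) = (0.0364 + 0.0420) / 0.2500 = 0.3135 which rounds to 0.31
d₂ = 0.3135 − 0.2500 = 0.0635 which rounds to 0.06
exp(−qT) = exp(−0.021·0.25) = 0.9948;  exp(−rT) = exp(−0.064·0.25) = 0.9841
N(d₁) = N(0.31) = 0.6217;  N(d₂) = N(0.06) = 0.5239
C = 280·0.9948·0.6217 − 270·0.9841·0.5239 = 173.1708 − 139.2039 = 33.9669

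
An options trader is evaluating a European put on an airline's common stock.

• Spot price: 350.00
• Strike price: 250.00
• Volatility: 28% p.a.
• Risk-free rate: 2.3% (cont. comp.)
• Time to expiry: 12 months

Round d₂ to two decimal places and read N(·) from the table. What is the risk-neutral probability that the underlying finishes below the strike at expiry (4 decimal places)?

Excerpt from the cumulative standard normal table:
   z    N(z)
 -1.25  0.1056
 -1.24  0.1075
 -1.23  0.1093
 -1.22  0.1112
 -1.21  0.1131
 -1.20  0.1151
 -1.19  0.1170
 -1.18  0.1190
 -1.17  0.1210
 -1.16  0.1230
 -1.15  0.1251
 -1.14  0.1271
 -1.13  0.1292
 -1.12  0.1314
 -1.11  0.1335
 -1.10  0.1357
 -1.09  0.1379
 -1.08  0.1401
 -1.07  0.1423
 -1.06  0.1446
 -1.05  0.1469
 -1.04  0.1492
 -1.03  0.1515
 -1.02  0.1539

T = 1;  σ√T = 0.2800
ln(S/K) + (r + σ²/2)T = ln(350/250) + (0.023 + 0.28²/2)·1 = 0.3365 + 0.0622 = 0.3987
d₁ = 0.3987 / 0.2800 = 1.4238 → 1.42
d₂ = d₁ − σ√T = 1.4238 − 0.2800 = 1.1438 → 1.14
Pr(exercise) under Q = N(−d₂) = N(-1.14) = 0.1271

0.1271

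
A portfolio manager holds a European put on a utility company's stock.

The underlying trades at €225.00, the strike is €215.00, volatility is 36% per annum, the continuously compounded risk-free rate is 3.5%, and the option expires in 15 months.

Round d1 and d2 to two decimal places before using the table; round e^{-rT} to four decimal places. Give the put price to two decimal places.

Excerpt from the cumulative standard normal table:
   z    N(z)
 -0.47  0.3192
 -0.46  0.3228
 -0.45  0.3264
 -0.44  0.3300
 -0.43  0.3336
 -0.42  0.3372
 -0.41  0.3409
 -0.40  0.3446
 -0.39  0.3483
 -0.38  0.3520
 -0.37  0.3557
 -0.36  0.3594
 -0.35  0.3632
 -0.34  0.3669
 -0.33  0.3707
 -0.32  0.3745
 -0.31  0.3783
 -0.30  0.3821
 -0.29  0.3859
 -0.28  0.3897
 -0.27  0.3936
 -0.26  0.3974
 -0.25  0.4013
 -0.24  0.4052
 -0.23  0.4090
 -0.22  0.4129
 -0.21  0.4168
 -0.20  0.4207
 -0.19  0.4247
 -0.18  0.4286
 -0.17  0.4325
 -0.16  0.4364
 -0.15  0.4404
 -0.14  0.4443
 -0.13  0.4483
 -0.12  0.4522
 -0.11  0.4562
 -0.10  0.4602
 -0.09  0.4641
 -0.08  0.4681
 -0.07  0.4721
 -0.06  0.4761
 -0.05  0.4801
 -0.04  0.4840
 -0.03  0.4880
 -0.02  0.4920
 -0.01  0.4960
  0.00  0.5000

σ√T = 0.36·√1.25 = 0.4025
d₁ = [ln(225/215) + (0.035 + 0.36²/2)·1.25] / 0.4025 = [0.0455 + 0.1247] / 0.4025 = 0.4229 ⇒ 0.42
d₂ = d₁ − σ√T = 0.4229 − 0.4025 = 0.0204 ⇒ 0.02
exp(−rT) = exp(−0.035·1.25) = 0.9572
N(−d₂) = N(-0.02) = 0.4920;  N(−d₁) = N(-0.42) = 0.3372
P = 215·0.9572·0.4920 − 225·0.3372 = 101.2526 − 75.8700 = 25.3826

€25.38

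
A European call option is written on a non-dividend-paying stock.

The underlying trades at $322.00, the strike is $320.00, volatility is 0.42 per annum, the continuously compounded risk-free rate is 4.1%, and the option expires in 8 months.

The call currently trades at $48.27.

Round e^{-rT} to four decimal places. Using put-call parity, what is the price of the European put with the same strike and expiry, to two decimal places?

exp(−rT) = exp(−0.041·0.6667) = 0.9730
Put-call parity: C − P = S − K·e^(−rT) = 322 − 320·0.9730 = 322 − 311.3600 = 10.6400
P = C − (C − P) = 48.27 − (10.6400) = 37.6300

$37.63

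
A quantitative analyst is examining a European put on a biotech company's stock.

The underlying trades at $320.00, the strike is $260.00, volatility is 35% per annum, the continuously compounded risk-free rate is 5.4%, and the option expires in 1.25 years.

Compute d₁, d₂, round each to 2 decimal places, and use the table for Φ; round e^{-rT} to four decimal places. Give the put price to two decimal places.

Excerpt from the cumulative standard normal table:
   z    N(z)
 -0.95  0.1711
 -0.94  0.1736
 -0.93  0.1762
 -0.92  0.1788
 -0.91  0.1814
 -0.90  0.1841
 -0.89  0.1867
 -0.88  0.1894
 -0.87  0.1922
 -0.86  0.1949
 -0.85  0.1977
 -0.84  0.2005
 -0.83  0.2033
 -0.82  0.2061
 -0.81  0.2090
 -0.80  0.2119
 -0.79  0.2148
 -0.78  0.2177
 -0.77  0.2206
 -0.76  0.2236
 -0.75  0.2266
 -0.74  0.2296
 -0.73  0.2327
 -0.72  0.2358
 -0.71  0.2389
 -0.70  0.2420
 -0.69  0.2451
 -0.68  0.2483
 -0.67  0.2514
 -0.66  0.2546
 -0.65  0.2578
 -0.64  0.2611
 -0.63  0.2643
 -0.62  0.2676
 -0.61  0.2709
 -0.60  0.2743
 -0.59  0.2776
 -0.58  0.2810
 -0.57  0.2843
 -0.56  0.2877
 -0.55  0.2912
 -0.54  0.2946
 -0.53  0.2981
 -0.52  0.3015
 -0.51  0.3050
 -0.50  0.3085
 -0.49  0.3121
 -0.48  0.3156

σ√T = 0.35·√1.25 = 0.3913
d₁ = [ln(320/260) + (0.054 + 0.35²/2)·1.25] / 0.3913 = [0.2076 + 0.1441] / 0.3913 = 0.8988 ≈ 0.90
d₂ = d₁ − σ√T = 0.8988 − 0.3913 = 0.5075 ≈ 0.51
exp(−rT) = exp(−0.054·1.25) = 0.9347
P = 260·0.9347·N(-0.51) − 320·N(-0.90) = 260·0.9347·0.3050 − 320·0.1841 = 74.1217 − 58.9120 = 15.2097

$15.21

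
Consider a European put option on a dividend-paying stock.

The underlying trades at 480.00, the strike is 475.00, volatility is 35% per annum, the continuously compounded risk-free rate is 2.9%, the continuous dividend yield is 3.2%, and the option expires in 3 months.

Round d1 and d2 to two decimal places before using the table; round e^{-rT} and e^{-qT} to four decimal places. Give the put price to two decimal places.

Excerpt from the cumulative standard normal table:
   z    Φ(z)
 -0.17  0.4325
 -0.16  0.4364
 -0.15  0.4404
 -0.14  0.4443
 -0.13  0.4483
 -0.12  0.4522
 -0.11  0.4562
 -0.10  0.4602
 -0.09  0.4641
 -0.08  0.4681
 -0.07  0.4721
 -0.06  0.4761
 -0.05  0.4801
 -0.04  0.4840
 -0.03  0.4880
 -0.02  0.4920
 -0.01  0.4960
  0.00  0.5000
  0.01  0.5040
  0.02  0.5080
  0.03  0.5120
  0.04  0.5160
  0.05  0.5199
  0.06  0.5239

29.89

σ√T = 0.35 × 0.5000 = 0.1750
d₁ = [ln(480/475) + (0.029 − 0.032 + 0.35²/2)·0.25] / 0.1750 = [0.0105 + 0.0146] / 0.1750 = 0.1431 → 0.14
d₂ = d₁ − σ√T = 0.1431 − 0.1750 = -0.0319 → -0.03
e^(−qT) = e^(−0.032·0.25) = 0.9920;  e^(−rT) = e^(−0.029·0.25) = 0.9928
N(−d₂) = N(0.03) = 0.5120;  N(−d₁) = N(-0.14) = 0.4443
P = 475·0.9928·0.5120 − 480·0.9920·0.4443 = 241.4490 − 211.5579 = 29.8911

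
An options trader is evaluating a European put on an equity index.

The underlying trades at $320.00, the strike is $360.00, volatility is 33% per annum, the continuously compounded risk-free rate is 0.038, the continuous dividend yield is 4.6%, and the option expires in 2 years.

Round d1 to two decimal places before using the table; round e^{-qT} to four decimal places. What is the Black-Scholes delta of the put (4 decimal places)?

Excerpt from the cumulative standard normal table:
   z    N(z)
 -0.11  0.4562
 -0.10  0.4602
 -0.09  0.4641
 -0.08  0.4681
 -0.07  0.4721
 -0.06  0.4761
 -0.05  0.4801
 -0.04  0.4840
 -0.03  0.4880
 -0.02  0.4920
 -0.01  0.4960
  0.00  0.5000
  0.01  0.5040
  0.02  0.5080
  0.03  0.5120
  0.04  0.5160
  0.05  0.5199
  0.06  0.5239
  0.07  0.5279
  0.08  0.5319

T = 2;  σ√T = 0.4667
ln(S/K) + (r − q + σ²/2)T = ln(320/360) + (0.038 − 0.046 + 0.33²/2)·2 = -0.1178 + 0.0929 = -0.0249
d₁ = -0.0249 / 0.4667 = -0.0533 ⇒ -0.05
N(d₁) = N(-0.05) = 0.4801
Δ_put = e^(−qT)·(N(d₁) − 1) = 0.9121·(0.4801 − 1) = -0.4742

-0.4742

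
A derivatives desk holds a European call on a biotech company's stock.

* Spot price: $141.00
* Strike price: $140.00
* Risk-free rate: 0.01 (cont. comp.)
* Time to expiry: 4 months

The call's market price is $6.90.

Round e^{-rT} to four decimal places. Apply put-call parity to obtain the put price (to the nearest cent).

$5.44

e^(−rT) = e^(−0.01·0.3333) = 0.9967
Put-call parity: C − P = S − K·e^(−rT) = 141 − 140·0.9967 = 141 − 139.5380 = 1.4620
P = C − (C − P) = 6.90 − (1.4620) = 5.4380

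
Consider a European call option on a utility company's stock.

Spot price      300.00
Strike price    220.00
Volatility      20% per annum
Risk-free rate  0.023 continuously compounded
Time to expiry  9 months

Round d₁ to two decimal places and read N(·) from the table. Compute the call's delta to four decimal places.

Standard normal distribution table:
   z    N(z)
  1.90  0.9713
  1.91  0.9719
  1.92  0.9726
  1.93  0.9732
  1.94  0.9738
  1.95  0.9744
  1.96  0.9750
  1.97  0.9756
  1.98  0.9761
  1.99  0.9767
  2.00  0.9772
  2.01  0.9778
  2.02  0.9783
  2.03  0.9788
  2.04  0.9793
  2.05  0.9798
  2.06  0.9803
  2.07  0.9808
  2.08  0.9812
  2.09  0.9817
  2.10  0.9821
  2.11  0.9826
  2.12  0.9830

0.9761

σ√T = 0.2 × 0.8660 = 0.1732
d₁ = [ln(300/220) + (0.023 + 0.2²/2)·0.75] / 0.1732 = [0.3102 + 0.0323] / 0.1732 = 1.9769 which rounds to 1.98
N(d₁) = N(1.98) = 0.9761
Δ_call = N(d₁) = 0.9761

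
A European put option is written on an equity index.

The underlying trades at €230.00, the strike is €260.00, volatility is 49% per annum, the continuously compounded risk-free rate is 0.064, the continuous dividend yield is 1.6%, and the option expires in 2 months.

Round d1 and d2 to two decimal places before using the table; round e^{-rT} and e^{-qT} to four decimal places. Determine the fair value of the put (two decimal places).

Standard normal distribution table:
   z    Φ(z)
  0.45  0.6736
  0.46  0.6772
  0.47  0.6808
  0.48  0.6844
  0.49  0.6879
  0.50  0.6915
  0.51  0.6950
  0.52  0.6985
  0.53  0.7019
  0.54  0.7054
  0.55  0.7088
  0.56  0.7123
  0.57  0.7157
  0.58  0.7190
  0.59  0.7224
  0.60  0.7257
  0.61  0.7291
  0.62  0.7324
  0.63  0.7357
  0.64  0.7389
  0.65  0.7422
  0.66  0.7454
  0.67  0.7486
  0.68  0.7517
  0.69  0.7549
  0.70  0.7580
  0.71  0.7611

σ√T = 0.49·√0.1667 = 0.2000
d₁ = [ln(230/260) + (0.064 − 0.016 + 0.49²/2)·0.1667] / 0.2000 = [-0.1226 + 0.0280] / 0.2000 = -0.4729 ⇒ -0.47
d₂ = d₁ − σ√T = -0.4729 − 0.2000 = -0.6729 ⇒ -0.67
exp(−qT) = exp(−0.016·0.1667) = 0.9973;  exp(−rT) = exp(−0.064·0.1667) = 0.9894
N(−d₂) = N(0.67) = 0.7486;  N(−d₁) = N(0.47) = 0.6808
P = 260·0.9894·0.7486 − 230·0.9973·0.6808 = 192.5729 − 156.1612 = 36.4116

€36.41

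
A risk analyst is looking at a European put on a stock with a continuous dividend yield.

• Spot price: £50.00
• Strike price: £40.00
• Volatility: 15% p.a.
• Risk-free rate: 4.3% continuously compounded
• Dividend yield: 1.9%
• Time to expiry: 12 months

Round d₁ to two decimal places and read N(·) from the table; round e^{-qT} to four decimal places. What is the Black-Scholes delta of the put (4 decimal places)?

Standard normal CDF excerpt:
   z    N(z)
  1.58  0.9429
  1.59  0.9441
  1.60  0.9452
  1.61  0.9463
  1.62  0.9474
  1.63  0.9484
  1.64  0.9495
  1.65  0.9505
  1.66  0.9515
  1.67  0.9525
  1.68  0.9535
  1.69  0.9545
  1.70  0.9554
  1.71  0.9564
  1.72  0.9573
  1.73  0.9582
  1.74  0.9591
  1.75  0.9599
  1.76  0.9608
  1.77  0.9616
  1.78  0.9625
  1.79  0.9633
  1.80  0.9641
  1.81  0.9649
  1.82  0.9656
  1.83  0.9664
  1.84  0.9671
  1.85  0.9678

σ√T = 0.15·√1 = 0.1500
ln(S/K) + (r − q + σ²/2)T = ln(50/40) + (0.043 − 0.019 + 0.15²/2)·1 = 0.2231 + 0.0352 = 0.2584
d₁ = 0.2584 / 0.1500 = 1.7226 which rounds to 1.72
N(d₁) = N(1.72) = 0.9573
Δ_put = e^(−qT)·(N(d₁) − 1) = 0.9812·(0.9573 − 1) = -0.0419

-0.0419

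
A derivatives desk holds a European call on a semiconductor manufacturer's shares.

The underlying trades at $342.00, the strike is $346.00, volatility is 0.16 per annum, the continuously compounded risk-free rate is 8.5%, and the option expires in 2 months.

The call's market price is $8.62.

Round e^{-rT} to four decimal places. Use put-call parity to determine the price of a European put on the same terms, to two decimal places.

exp(−rT) = exp(−0.085·0.1667) = 0.9859
Put-call parity: C − P = S − K·e^(−rT) = 342 − 346·0.9859 = 342 − 341.1214 = 0.8786
P = C − (C − P) = 8.62 − (0.8786) = 7.7414

$7.74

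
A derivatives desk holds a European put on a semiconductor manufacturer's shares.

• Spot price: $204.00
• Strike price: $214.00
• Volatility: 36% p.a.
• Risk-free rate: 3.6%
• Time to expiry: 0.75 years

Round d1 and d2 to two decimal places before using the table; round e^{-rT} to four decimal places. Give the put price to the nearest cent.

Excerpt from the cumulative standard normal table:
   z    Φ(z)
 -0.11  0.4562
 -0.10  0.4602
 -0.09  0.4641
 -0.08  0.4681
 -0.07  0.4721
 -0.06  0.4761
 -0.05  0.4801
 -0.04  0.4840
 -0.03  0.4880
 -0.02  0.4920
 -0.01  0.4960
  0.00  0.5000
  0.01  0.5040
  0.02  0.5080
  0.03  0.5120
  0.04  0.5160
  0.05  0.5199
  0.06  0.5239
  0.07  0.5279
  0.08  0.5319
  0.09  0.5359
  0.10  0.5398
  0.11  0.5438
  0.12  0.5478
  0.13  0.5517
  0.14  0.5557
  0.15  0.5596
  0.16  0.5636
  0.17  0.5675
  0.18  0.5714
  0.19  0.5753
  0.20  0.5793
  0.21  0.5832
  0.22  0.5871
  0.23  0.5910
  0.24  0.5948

T = 0.75;  σ√T = 0.3118
d₁ = [ln(204/214) + (0.036 + 0.36²/2)·0.75] / 0.3118 = [-0.0479 + 0.0756] / 0.3118 = 0.0890 which rounds to 0.09
d₂ = d₁ − σ√T = 0.0890 − 0.3118 = -0.2228 which rounds to -0.22
e^(−rT) = e^(−0.036·0.75) = 0.9734
P = 214·0.9734·N(0.22) − 204·N(-0.09) = 214·0.9734·0.5871 − 204·0.4641 = 122.2974 − 94.6764 = 27.6210

$27.62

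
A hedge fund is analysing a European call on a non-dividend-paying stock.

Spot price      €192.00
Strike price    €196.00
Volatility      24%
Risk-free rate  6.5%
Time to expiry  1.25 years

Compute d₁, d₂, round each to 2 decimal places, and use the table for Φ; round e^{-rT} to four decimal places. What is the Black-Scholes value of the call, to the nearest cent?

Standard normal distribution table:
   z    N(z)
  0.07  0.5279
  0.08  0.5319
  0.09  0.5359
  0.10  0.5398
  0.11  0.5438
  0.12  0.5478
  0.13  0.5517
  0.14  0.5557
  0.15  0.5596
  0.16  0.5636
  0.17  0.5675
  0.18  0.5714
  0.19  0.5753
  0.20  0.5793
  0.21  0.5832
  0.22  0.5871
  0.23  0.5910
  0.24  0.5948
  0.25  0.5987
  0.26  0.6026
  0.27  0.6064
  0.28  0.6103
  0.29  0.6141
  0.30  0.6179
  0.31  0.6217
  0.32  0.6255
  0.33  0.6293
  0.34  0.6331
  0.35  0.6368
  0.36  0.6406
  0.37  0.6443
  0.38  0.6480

T = 1.25;  σ√T = 0.2683
ln(S/K) + (r + σ²/2)T = ln(192/196) + (0.065 + 0.24²/2)·1.25 = -0.0206 + 0.1172 = 0.0966
d₁ = 0.0966 / 0.2683 = 0.3601 ⇒ 0.36
d₂ = d₁ − σ√T = 0.3601 − 0.2683 = 0.0918 ⇒ 0.09
e^(−rT) = e^(−0.065·1.25) = 0.9220
N(d₁) = N(0.36) = 0.6406;  N(d₂) = N(0.09) = 0.5359
C = 192·0.6406 − 196·0.9220·0.5359 = 122.9952 − 96.8436 = 26.1516

€26.15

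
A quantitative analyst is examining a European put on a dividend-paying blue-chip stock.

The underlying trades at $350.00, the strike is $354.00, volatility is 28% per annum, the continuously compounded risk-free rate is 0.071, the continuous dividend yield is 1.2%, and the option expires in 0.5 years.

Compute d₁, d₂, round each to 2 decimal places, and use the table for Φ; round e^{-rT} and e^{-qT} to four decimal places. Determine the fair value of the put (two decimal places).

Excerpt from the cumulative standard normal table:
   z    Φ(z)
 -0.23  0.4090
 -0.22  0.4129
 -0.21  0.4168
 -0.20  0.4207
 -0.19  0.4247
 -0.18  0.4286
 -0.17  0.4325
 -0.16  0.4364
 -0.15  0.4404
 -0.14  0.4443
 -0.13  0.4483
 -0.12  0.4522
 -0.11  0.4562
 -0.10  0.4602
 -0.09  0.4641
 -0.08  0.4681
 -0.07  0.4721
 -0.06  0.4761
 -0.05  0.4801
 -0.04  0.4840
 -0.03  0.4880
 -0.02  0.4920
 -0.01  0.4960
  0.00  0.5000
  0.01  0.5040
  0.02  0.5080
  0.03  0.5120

$24.44

σ√T = 0.28 × 0.7071 = 0.1980
d₁ = [ln(350/354) + (0.071 − 0.012 + 0.28²/2)·0.5] / 0.1980 = [-0.0114 + 0.0491] / 0.1980 = 0.1906 ⇒ 0.19
d₂ = d₁ − σ√T = 0.1906 − 0.1980 = -0.0074 ⇒ -0.01
e^(−qT) = e^(−0.012·0.5) = 0.9940;  e^(−rT) = e^(−0.071·0.5) = 0.9651
P = 354·0.9651·N(0.01) − 350·0.9940·N(-0.19) = 354·0.9651·0.5040 − 350·0.9940·0.4247 = 172.1893 − 147.7531 = 24.4362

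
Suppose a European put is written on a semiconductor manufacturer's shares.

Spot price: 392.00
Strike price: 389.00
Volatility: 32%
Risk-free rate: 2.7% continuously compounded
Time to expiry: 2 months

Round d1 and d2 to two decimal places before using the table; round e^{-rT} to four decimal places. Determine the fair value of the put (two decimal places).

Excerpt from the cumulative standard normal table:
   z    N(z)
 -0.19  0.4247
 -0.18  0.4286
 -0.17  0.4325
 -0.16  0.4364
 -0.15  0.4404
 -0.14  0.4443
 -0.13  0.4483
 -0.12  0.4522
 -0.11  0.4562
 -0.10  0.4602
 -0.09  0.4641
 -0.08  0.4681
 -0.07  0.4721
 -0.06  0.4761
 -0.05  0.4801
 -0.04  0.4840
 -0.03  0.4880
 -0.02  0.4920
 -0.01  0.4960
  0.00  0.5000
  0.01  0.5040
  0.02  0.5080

σ√T = 0.32 × 0.4082 = 0.1306
d₁ = [ln(392/389) + (0.027 + 0.32²/2)·0.1667] / 0.1306 = [0.0077 + 0.0130] / 0.1306 = 0.1586 ≈ 0.16
d₂ = d₁ − σ√T = 0.1586 − 0.1306 = 0.0279 ≈ 0.03
exp(−rT) = exp(−0.027·0.1667) = 0.9955
P = 389·0.9955·N(-0.03) − 392·N(-0.16) = 389·0.9955·0.4880 − 392·0.4364 = 188.9778 − 171.0688 = 17.9090

17.91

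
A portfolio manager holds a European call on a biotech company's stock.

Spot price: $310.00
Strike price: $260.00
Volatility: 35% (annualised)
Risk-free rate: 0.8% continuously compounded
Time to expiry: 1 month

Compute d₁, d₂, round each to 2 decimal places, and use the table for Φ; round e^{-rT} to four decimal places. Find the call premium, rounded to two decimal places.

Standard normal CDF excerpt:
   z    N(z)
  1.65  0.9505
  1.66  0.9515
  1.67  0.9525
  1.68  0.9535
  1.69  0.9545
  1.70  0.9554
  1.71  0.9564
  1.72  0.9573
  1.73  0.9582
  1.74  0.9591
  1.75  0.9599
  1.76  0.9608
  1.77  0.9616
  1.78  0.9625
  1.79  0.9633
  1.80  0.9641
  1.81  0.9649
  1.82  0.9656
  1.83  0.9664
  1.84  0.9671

σ√T = 0.35 × 0.2887 = 0.1010
d₁ = [ln(310/260) + (0.008 + 0.35²/2)·0.08333] / 0.1010 = [0.1759 + 0.0058] / 0.1010 = 1.7980 ⇒ 1.80
d₂ = d₁ − σ√T = 1.7980 − 0.1010 = 1.6969 ⇒ 1.70
exp(−rT) = exp(−0.008·0.08333) = 0.9993
N(d₁) = N(1.80) = 0.9641;  N(d₂) = N(1.70) = 0.9554
C = 310·0.9641 − 260·0.9993·0.9554 = 298.8710 − 248.2301 = 50.6409

$50.64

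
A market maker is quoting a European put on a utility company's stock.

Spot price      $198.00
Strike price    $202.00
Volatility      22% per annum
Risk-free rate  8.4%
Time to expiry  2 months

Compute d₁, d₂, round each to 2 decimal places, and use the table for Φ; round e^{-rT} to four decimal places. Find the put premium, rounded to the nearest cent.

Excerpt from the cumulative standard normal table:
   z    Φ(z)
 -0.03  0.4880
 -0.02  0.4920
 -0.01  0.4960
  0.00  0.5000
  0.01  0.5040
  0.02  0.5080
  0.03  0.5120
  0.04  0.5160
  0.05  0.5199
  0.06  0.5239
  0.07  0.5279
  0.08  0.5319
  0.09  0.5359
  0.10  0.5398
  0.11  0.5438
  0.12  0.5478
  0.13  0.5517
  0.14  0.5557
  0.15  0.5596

$7.74

T = 0.1667;  σ√T = 0.0898
d₁ = [ln(198/202) + (0.084 + ½·0.22²)·0.1667] / (σ√T) = (-0.0200 + 0.0180) / 0.0898 = -0.0219 → -0.02
d₂ = -0.0219 − 0.0898 = -0.1117 → -0.11
exp(−rT) = exp(−0.084·0.1667) = 0.9861
N(−d₂) = N(0.11) = 0.5438;  N(−d₁) = N(0.02) = 0.5080
P = 202·0.9861·0.5438 − 198·0.5080 = 108.3207 − 100.5840 = 7.7367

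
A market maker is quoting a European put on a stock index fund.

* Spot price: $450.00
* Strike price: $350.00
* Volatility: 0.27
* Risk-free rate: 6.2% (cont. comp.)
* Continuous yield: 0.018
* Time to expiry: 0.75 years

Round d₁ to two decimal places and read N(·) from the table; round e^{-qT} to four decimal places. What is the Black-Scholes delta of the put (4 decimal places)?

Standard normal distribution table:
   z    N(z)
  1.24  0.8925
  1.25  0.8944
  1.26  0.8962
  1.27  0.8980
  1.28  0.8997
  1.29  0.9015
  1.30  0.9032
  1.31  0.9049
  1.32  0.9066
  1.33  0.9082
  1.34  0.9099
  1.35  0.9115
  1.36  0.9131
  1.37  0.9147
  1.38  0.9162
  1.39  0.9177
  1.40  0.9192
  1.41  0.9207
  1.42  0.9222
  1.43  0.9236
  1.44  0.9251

-0.0906

T = 0.75;  σ√T = 0.2338
ln(S/K) + (r − q + σ²/2)T = ln(450/350) + (0.062 − 0.018 + 0.27²/2)·0.75 = 0.2513 + 0.0603 = 0.3117
d₁ = 0.3117 / 0.2338 = 1.3328 ⇒ 1.33
N(d₁) = N(1.33) = 0.9082
Δ_put = exp(−qT)·(N(d₁) − 1) = 0.9866·(0.9082 − 1) = -0.0906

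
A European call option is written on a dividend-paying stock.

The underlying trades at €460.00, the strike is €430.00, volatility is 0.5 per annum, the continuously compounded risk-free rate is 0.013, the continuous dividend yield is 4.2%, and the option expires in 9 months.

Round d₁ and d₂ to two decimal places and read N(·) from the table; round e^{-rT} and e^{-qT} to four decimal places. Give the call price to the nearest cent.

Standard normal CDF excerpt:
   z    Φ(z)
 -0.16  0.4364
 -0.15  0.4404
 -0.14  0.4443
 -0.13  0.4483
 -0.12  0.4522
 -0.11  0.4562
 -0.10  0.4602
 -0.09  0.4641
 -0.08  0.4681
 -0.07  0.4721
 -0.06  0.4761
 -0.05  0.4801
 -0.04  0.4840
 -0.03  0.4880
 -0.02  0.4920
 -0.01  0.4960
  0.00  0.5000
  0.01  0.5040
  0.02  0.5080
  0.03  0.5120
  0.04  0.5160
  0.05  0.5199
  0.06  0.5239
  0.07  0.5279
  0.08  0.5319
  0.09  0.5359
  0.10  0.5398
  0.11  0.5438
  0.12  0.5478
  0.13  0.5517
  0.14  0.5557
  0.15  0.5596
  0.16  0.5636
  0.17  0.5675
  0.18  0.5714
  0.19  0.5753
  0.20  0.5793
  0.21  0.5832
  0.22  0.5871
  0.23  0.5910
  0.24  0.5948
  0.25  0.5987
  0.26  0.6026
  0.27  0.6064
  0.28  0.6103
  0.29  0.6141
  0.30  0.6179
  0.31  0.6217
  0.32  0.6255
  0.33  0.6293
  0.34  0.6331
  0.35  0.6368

T = 0.75;  σ√T = 0.4330
ln(S/K) + (r − q + σ²/2)T = ln(460/430) + (0.013 − 0.042 + 0.5²/2)·0.75 = 0.0674 + 0.0720 = 0.1394
d₁ = 0.1394 / 0.4330 = 0.3220 ≈ 0.32
d₂ = d₁ − σ√T = 0.3220 − 0.4330 = -0.1110 ≈ -0.11
e^(−qT) = e^(−0.042·0.75) = 0.9690;  e^(−rT) = e^(−0.013·0.75) = 0.9903
N(d₁) = N(0.32) = 0.6255;  N(d₂) = N(-0.11) = 0.4562
C = 460·0.9690·0.6255 − 430·0.9903·0.4562 = 278.8104 − 194.2632 = 84.5472

€84.55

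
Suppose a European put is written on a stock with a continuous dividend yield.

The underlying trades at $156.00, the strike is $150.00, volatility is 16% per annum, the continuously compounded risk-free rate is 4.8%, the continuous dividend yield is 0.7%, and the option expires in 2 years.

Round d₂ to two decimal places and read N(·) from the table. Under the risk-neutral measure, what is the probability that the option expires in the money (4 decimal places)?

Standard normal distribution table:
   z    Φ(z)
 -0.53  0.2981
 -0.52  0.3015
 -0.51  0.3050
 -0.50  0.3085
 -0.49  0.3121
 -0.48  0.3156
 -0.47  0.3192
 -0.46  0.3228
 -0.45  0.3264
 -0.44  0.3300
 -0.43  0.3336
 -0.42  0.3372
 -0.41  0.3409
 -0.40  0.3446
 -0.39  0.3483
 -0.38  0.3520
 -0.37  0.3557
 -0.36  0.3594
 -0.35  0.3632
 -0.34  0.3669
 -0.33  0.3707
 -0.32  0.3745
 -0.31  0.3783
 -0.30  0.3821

0.3372

T = 2;  σ√T = 0.2263
d₁ = [ln(156/150) + (0.048 − 0.007 + 0.16²/2)·2] / 0.2263 = [0.0392 + 0.1076] / 0.2263 = 0.6489 which rounds to 0.65
d₂ = d₁ − σ√T = 0.6489 − 0.2263 = 0.4226 which rounds to 0.42
Pr(exercise) under Q = N(−d₂) = N(-0.42) = 0.3372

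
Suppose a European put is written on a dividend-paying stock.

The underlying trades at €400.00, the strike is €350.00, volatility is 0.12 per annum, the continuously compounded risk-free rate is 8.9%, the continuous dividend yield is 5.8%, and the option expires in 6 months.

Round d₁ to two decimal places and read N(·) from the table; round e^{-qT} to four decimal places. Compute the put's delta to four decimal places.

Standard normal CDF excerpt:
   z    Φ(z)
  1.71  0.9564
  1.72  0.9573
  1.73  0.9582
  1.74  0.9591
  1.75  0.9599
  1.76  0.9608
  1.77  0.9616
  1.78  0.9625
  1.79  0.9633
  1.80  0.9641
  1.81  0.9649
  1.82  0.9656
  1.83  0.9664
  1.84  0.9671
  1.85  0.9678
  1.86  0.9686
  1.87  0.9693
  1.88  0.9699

-0.0349

σ√T = 0.12 × 0.7071 = 0.0849
d₁ = [ln(400/350) + (0.089 − 0.058 + ½·0.12²)·0.5] / (σ√T) = (0.1335 + 0.0191) / 0.0849 = 1.7988 → 1.80
N(d₁) = N(1.80) = 0.9641
Δ_put = e^(−qT)·(N(d₁) − 1) = 0.9714·(0.9641 − 1) = -0.0349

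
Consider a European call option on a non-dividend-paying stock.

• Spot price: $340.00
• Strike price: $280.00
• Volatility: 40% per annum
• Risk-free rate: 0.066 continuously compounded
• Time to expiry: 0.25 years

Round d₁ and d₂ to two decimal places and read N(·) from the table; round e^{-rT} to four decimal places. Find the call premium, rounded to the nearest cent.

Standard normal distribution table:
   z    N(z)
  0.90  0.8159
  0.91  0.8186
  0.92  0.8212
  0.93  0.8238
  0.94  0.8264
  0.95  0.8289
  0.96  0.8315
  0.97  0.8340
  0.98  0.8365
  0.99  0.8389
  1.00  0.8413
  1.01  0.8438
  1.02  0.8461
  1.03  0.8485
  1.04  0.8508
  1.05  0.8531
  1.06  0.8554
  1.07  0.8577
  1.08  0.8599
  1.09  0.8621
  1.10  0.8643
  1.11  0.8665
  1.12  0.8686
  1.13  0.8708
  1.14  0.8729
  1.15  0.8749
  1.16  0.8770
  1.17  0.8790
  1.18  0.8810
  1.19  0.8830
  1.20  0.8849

$69.18

T = 0.25;  σ√T = 0.2000
d₁ = [ln(340/280) + (0.066 + 0.4²/2)·0.25] / 0.2000 = [0.1942 + 0.0365] / 0.2000 = 1.1533 → 1.15
d₂ = d₁ − σ√T = 1.1533 − 0.2000 = 0.9533 → 0.95
e^(−rT) = e^(−0.066·0.25) = 0.9836
C = 340·N(1.15) − 280·0.9836·N(0.95) = 340·0.8749 − 280·0.9836·0.8289 = 297.4660 − 228.2857 = 69.1803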